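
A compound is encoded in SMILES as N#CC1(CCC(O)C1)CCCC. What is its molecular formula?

C10H17NO

Heavy atoms from the SMILES: 10 C, 1 N, 1 O.
Implicit hydrogens by atom environment:
  6 × C: 2 H each → 12
  2 × C: no H
  1 × C: 3 H
  1 × C: 1 H
  1 × N: no H
  1 × O: 1 H
  Total hydrogens = 17.
Molecular formula: C10H17NO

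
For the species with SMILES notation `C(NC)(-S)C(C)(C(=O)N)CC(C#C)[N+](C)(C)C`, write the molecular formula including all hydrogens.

C12H24N3OS+

Heavy atoms from the SMILES: 12 C, 3 N, 1 O, 1 S.
Implicit hydrogens by atom environment:
  5 × C: 3 H each → 15
  3 × C: 1 H each → 3
  3 × C: no H
  1 × C: 2 H
  1 × N: 2 H
  1 × N: 1 H
  1 × N (charge +1): no H
  1 × O: no H
  1 × S: 1 H
  Total hydrogens = 24.
Net charge +1.
Molecular formula: C12H24N3OS+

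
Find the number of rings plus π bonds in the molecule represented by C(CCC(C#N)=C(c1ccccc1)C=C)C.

8

Molecular formula from the SMILES: C15H17N.
DoU = (2C + 2 + N − H − X)/2 = (2·15 + 2 + 1 − 17 − 0)/2 = 16/2 = 8.
(Structurally: 1 ring(s) + 7 π bond(s) = 8.)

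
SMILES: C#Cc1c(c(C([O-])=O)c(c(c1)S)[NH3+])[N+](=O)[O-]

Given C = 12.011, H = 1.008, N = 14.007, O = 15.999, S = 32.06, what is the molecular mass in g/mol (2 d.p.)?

238.22

Molecular formula: C9H6N2O4S.
M = 9×12.011 + 6×1.008 + 2×14.007 + 4×15.999 + 1×32.06 = 238.22 g/mol.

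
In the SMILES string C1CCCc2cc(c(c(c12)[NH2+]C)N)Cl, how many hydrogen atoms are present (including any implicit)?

Hydrogens are implicit in SMILES; fill each atom to its normal valence:
  5 × C (aromatic): no H
  4 × C: 2 H each → 8
  1 × C: 3 H
  1 × C (aromatic): 1 H
  1 × Cl: no H
  1 × N (charge +1): 2 H
  1 × N: 2 H
  Total hydrogens = 16.

16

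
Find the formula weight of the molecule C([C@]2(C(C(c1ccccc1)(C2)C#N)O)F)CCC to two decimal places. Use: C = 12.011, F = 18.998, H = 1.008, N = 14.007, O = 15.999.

247.31

Molecular formula: C15H18FNO.
M = 15×12.011 + 1×18.998 + 18×1.008 + 1×14.007 + 1×15.999 = 247.31 g/mol.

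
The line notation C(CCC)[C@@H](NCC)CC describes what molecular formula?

Heavy atoms from the SMILES: 9 C, 1 N.
Implicit hydrogens by atom environment:
  5 × C: 2 H each → 10
  3 × C: 3 H each → 9
  1 × C: 1 H
  1 × N: 1 H
  Total hydrogens = 21.
Molecular formula: C9H21N

C9H21N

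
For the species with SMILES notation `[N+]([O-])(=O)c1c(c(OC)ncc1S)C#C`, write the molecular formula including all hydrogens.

C8H6N2O3S

Heavy atoms from the SMILES: 8 C, 2 N, 3 O, 1 S.
Implicit hydrogens by atom environment:
  4 × C (aromatic): no H
  2 × O: no H
  1 × C: 3 H
  1 × C (aromatic): 1 H
  1 × C: 1 H
  1 × C: no H
  1 × N (aromatic): no H
  1 × N (charge +1): no H
  1 × O (charge -1): no H
  1 × S: 1 H
  Total hydrogens = 6.
Molecular formula: C8H6N2O3S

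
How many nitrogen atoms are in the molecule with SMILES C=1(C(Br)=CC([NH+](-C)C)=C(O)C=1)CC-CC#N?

2

The symbol for nitrogen appears 2 times in the SMILES.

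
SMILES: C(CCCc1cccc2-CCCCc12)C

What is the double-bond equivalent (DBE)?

Molecular formula from the SMILES: C15H22.
DoU = (2C + 2 + N − H − X)/2 = (2·15 + 2 + 0 − 22 − 0)/2 = 10/2 = 5.
(Structurally: 2 ring(s) + 3 π bond(s) = 5.)

5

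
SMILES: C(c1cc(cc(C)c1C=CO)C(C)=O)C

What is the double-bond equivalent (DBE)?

6

Molecular formula from the SMILES: C13H16O2.
DoU = (2C + 2 + N − H − X)/2 = (2·13 + 2 + 0 − 16 − 0)/2 = 12/2 = 6.
(Structurally: 1 ring(s) + 5 π bond(s) = 6.)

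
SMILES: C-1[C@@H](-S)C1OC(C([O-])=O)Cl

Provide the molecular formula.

C5H6ClO3S-

Heavy atoms from the SMILES: 5 C, 1 Cl, 3 O, 1 S.
Implicit hydrogens by atom environment:
  3 × C: 1 H each → 3
  2 × O: no H
  1 × C: 2 H
  1 × C: no H
  1 × Cl: no H
  1 × O (charge -1): no H
  1 × S: 1 H
  Total hydrogens = 6.
Net charge -1.
Molecular formula: C5H6ClO3S-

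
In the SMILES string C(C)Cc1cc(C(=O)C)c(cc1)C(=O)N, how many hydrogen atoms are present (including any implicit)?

15

Hydrogens are implicit in SMILES; fill each atom to its normal valence:
  3 × C (aromatic): 1 H each → 3
  3 × C (aromatic): no H
  2 × C: 3 H each → 6
  2 × C: 2 H each → 4
  2 × C: no H
  2 × O: no H
  1 × N: 2 H
  Total hydrogens = 15.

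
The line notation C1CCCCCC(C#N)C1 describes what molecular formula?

Heavy atoms from the SMILES: 9 C, 1 N.
Implicit hydrogens by atom environment:
  7 × C: 2 H each → 14
  1 × C: 1 H
  1 × C: no H
  1 × N: no H
  Total hydrogens = 15.
Molecular formula: C9H15N

C9H15N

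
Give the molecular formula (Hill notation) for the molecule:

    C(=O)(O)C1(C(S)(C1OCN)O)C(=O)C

C7H11NO5S

Heavy atoms from the SMILES: 7 C, 1 N, 5 O, 1 S.
Implicit hydrogens by atom environment:
  4 × C: no H
  3 × O: no H
  2 × O: 1 H each → 2
  1 × C: 3 H
  1 × C: 2 H
  1 × C: 1 H
  1 × N: 2 H
  1 × S: 1 H
  Total hydrogens = 11.
Molecular formula: C7H11NO5S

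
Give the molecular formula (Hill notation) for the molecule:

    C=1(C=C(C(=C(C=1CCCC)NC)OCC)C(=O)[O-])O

Heavy atoms from the SMILES: 14 C, 1 N, 4 O.
Implicit hydrogens by atom environment:
  5 × C (aromatic): no H
  4 × C: 2 H each → 8
  3 × C: 3 H each → 9
  2 × O: no H
  1 × C (aromatic): 1 H
  1 × C: no H
  1 × N: 1 H
  1 × O: 1 H
  1 × O (charge -1): no H
  Total hydrogens = 20.
Net charge -1.
Molecular formula: C14H20NO4-

C14H20NO4-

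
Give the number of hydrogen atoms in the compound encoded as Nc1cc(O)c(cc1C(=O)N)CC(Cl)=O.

Hydrogens are implicit in SMILES; fill each atom to its normal valence:
  4 × C (aromatic): no H
  2 × C (aromatic): 1 H each → 2
  2 × C: no H
  2 × N: 2 H each → 4
  2 × O: no H
  1 × C: 2 H
  1 × Cl: no H
  1 × O: 1 H
  Total hydrogens = 9.

9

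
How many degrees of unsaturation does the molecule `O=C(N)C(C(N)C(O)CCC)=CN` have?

2

Molecular formula from the SMILES: C8H17N3O2.
DoU = (2C + 2 + N − H − X)/2 = (2·8 + 2 + 3 − 17 − 0)/2 = 4/2 = 2.
(Structurally: 0 ring(s) + 2 π bond(s) = 2.)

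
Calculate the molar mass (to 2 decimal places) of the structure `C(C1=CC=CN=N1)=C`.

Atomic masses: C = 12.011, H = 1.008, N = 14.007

Molecular formula: C6H6N2.
M = 6×12.011 + 6×1.008 + 2×14.007 = 106.13 g/mol.

106.13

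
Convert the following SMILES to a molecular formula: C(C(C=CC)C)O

C6H12O

Heavy atoms from the SMILES: 6 C, 1 O.
Implicit hydrogens by atom environment:
  3 × C: 1 H each → 3
  2 × C: 3 H each → 6
  1 × C: 2 H
  1 × O: 1 H
  Total hydrogens = 12.
Molecular formula: C6H12O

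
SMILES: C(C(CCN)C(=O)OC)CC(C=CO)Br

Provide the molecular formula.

C10H18BrNO3

Heavy atoms from the SMILES: 1 Br, 10 C, 1 N, 3 O.
Implicit hydrogens by atom environment:
  4 × C: 2 H each → 8
  4 × C: 1 H each → 4
  2 × O: no H
  1 × Br: no H
  1 × C: 3 H
  1 × C: no H
  1 × N: 2 H
  1 × O: 1 H
  Total hydrogens = 18.
Molecular formula: C10H18BrNO3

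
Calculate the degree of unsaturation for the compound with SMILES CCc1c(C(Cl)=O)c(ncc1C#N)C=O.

8

Molecular formula from the SMILES: C10H7ClN2O2.
DoU = (2C + 2 + N − H − X)/2 = (2·10 + 2 + 2 − 7 − 1)/2 = 16/2 = 8.
(Structurally: 1 ring(s) + 7 π bond(s) = 8.)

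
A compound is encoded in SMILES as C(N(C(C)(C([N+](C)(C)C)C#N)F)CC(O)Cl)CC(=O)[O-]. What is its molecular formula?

Heavy atoms from the SMILES: 12 C, 1 Cl, 1 F, 3 N, 3 O.
Implicit hydrogens by atom environment:
  4 × C: 3 H each → 12
  3 × C: 2 H each → 6
  3 × C: no H
  2 × C: 1 H each → 2
  2 × N: no H
  1 × Cl: no H
  1 × F: no H
  1 × N (charge +1): no H
  1 × O: 1 H
  1 × O: no H
  1 × O (charge -1): no H
  Total hydrogens = 21.
Molecular formula: C12H21ClFN3O3

C12H21ClFN3O3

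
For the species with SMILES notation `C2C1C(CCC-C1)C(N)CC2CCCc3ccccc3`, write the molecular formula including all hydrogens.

C19H29N

Heavy atoms from the SMILES: 19 C, 1 N.
Implicit hydrogens by atom environment:
  9 × C: 2 H each → 18
  5 × C (aromatic): 1 H each → 5
  4 × C: 1 H each → 4
  1 × C (aromatic): no H
  1 × N: 2 H
  Total hydrogens = 29.
Molecular formula: C19H29N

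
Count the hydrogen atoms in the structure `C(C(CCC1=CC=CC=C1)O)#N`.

Hydrogens are implicit in SMILES; fill each atom to its normal valence:
  5 × C (aromatic): 1 H each → 5
  2 × C: 2 H each → 4
  1 × C: 1 H
  1 × C: no H
  1 × C (aromatic): no H
  1 × N: no H
  1 × O: 1 H
  Total hydrogens = 11.

11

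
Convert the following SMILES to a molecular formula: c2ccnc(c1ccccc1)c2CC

C13H13N

Heavy atoms from the SMILES: 13 C, 1 N.
Implicit hydrogens by atom environment:
  8 × C (aromatic): 1 H each → 8
  3 × C (aromatic): no H
  1 × C: 3 H
  1 × C: 2 H
  1 × N (aromatic): no H
  Total hydrogens = 13.
Molecular formula: C13H13N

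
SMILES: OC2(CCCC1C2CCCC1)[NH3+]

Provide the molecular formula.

C10H20NO+

Heavy atoms from the SMILES: 10 C, 1 N, 1 O.
Implicit hydrogens by atom environment:
  7 × C: 2 H each → 14
  2 × C: 1 H each → 2
  1 × C: no H
  1 × N (charge +1): 3 H
  1 × O: 1 H
  Total hydrogens = 20.
Net charge +1.
Molecular formula: C10H20NO+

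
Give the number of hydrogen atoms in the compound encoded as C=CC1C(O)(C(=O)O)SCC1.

10

Hydrogens are implicit in SMILES; fill each atom to its normal valence:
  3 × C: 2 H each → 6
  2 × C: 1 H each → 2
  2 × C: no H
  2 × O: 1 H each → 2
  1 × O: no H
  1 × S: no H
  Total hydrogens = 10.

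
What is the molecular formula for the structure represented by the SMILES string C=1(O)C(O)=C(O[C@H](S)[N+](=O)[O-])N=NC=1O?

Heavy atoms from the SMILES: 5 C, 3 N, 6 O, 1 S.
Implicit hydrogens by atom environment:
  4 × C (aromatic): no H
  3 × O: 1 H each → 3
  2 × N (aromatic): no H
  2 × O: no H
  1 × C: 1 H
  1 × N (charge +1): no H
  1 × O (charge -1): no H
  1 × S: 1 H
  Total hydrogens = 5.
Molecular formula: C5H5N3O6S

C5H5N3O6S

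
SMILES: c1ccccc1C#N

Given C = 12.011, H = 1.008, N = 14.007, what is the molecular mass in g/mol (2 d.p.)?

Molecular formula: C7H5N.
M = 7×12.011 + 5×1.008 + 1×14.007 = 103.12 g/mol.

103.12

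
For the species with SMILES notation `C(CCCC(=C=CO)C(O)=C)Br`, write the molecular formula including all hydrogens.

Heavy atoms from the SMILES: 1 Br, 9 C, 2 O.
Implicit hydrogens by atom environment:
  5 × C: 2 H each → 10
  3 × C: no H
  2 × O: 1 H each → 2
  1 × Br: no H
  1 × C: 1 H
  Total hydrogens = 13.
Molecular formula: C9H13BrO2

C9H13BrO2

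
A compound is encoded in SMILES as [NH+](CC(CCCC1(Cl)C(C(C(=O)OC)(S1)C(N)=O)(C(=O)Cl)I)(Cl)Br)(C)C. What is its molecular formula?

C14H20BrCl3IN2O4S+

Heavy atoms from the SMILES: 1 Br, 14 C, 3 Cl, 1 I, 2 N, 4 O, 1 S.
Implicit hydrogens by atom environment:
  7 × C: no H
  4 × C: 2 H each → 8
  4 × O: no H
  3 × C: 3 H each → 9
  3 × Cl: no H
  1 × Br: no H
  1 × I: no H
  1 × N: 2 H
  1 × N (charge +1): 1 H
  1 × S: no H
  Total hydrogens = 20.
Net charge +1.
Molecular formula: C14H20BrCl3IN2O4S+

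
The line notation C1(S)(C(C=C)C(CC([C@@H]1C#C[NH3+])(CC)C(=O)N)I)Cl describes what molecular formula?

Heavy atoms from the SMILES: 13 C, 1 Cl, 1 I, 2 N, 1 O, 1 S.
Implicit hydrogens by atom environment:
  5 × C: no H
  4 × C: 1 H each → 4
  3 × C: 2 H each → 6
  1 × C: 3 H
  1 × Cl: no H
  1 × I: no H
  1 × N (charge +1): 3 H
  1 × N: 2 H
  1 × O: no H
  1 × S: 1 H
  Total hydrogens = 19.
Net charge +1.
Molecular formula: C13H19ClIN2OS+

C13H19ClIN2OS+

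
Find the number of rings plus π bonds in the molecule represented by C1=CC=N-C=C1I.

Molecular formula from the SMILES: C5H4IN.
DoU = (2C + 2 + N − H − X)/2 = (2·5 + 2 + 1 − 4 − 1)/2 = 8/2 = 4.
(Structurally: 1 ring(s) + 3 π bond(s) = 4.)

4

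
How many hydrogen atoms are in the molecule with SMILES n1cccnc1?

Hydrogens are implicit in SMILES; fill each atom to its normal valence:
  4 × C (aromatic): 1 H each → 4
  2 × N (aromatic): no H
  Total hydrogens = 4.

4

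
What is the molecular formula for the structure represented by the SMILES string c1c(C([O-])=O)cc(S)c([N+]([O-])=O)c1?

C7H4NO4S-

Heavy atoms from the SMILES: 7 C, 1 N, 4 O, 1 S.
Implicit hydrogens by atom environment:
  3 × C (aromatic): 1 H each → 3
  3 × C (aromatic): no H
  2 × O: no H
  2 × O (charge -1): no H
  1 × C: no H
  1 × N (charge +1): no H
  1 × S: 1 H
  Total hydrogens = 4.
Net charge -1.
Molecular formula: C7H4NO4S-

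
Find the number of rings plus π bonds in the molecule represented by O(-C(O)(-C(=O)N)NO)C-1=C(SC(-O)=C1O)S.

Molecular formula from the SMILES: C6H8N2O6S2.
DoU = (2C + 2 + N − H − X)/2 = (2·6 + 2 + 2 − 8 − 0)/2 = 8/2 = 4.
(Structurally: 1 ring(s) + 3 π bond(s) = 4.)

4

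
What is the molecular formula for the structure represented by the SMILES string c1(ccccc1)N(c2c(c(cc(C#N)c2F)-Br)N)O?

Heavy atoms from the SMILES: 1 Br, 13 C, 1 F, 3 N, 1 O.
Implicit hydrogens by atom environment:
  6 × C (aromatic): 1 H each → 6
  6 × C (aromatic): no H
  2 × N: no H
  1 × Br: no H
  1 × C: no H
  1 × F: no H
  1 × N: 2 H
  1 × O: 1 H
  Total hydrogens = 9.
Molecular formula: C13H9BrFN3O

C13H9BrFN3O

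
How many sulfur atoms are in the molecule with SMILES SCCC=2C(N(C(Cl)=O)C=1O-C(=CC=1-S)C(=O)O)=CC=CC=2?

The symbol for sulfur appears 2 times in the SMILES.

2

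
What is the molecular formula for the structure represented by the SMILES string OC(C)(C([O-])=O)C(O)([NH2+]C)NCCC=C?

C9H18N2O4

Heavy atoms from the SMILES: 9 C, 2 N, 4 O.
Implicit hydrogens by atom environment:
  3 × C: 2 H each → 6
  3 × C: no H
  2 × C: 3 H each → 6
  2 × O: 1 H each → 2
  1 × C: 1 H
  1 × N (charge +1): 2 H
  1 × N: 1 H
  1 × O: no H
  1 × O (charge -1): no H
  Total hydrogens = 18.
Molecular formula: C9H18N2O4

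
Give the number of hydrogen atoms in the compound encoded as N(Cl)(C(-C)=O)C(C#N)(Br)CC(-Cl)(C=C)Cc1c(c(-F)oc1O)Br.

11

Hydrogens are implicit in SMILES; fill each atom to its normal valence:
  4 × C (aromatic): no H
  4 × C: no H
  3 × C: 2 H each → 6
  2 × Br: no H
  2 × Cl: no H
  2 × N: no H
  1 × C: 3 H
  1 × C: 1 H
  1 × F: no H
  1 × O: 1 H
  1 × O (aromatic): no H
  1 × O: no H
  Total hydrogens = 11.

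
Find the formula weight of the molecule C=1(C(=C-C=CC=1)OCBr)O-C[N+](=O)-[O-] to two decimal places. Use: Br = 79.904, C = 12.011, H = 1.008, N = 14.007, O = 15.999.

262.06

Molecular formula: C8H8BrNO4.
M = 1×79.904 + 8×12.011 + 8×1.008 + 1×14.007 + 4×15.999 = 262.06 g/mol.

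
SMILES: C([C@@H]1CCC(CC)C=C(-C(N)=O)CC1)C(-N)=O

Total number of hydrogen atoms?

22

Hydrogens are implicit in SMILES; fill each atom to its normal valence:
  6 × C: 2 H each → 12
  3 × C: 1 H each → 3
  3 × C: no H
  2 × N: 2 H each → 4
  2 × O: no H
  1 × C: 3 H
  Total hydrogens = 22.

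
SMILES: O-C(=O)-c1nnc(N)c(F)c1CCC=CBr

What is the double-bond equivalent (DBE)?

Molecular formula from the SMILES: C9H9BrFN3O2.
DoU = (2C + 2 + N − H − X)/2 = (2·9 + 2 + 3 − 9 − 2)/2 = 12/2 = 6.
(Structurally: 1 ring(s) + 5 π bond(s) = 6.)

6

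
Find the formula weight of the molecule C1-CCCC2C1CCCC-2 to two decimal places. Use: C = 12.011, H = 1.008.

Molecular formula: C10H18.
M = 10×12.011 + 18×1.008 = 138.25 g/mol.

138.25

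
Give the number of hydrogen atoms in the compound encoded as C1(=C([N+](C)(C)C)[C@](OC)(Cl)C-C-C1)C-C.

Hydrogens are implicit in SMILES; fill each atom to its normal valence:
  5 × C: 3 H each → 15
  4 × C: 2 H each → 8
  3 × C: no H
  1 × Cl: no H
  1 × N (charge +1): no H
  1 × O: no H
  Total hydrogens = 23.

23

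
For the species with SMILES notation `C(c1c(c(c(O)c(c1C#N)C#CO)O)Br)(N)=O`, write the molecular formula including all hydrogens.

C10H5BrN2O4

Heavy atoms from the SMILES: 1 Br, 10 C, 2 N, 4 O.
Implicit hydrogens by atom environment:
  6 × C (aromatic): no H
  4 × C: no H
  3 × O: 1 H each → 3
  1 × Br: no H
  1 × N: 2 H
  1 × N: no H
  1 × O: no H
  Total hydrogens = 5.
Molecular formula: C10H5BrN2O4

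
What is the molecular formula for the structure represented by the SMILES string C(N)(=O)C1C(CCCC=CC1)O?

Heavy atoms from the SMILES: 9 C, 1 N, 2 O.
Implicit hydrogens by atom environment:
  4 × C: 2 H each → 8
  4 × C: 1 H each → 4
  1 × C: no H
  1 × N: 2 H
  1 × O: 1 H
  1 × O: no H
  Total hydrogens = 15.
Molecular formula: C9H15NO2

C9H15NO2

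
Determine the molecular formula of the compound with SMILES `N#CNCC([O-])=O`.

Heavy atoms from the SMILES: 3 C, 2 N, 2 O.
Implicit hydrogens by atom environment:
  2 × C: no H
  1 × C: 2 H
  1 × N: 1 H
  1 × N: no H
  1 × O: no H
  1 × O (charge -1): no H
  Total hydrogens = 3.
Net charge -1.
Molecular formula: C3H3N2O2-

C3H3N2O2-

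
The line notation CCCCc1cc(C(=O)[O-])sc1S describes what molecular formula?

C9H11O2S2-

Heavy atoms from the SMILES: 9 C, 2 O, 2 S.
Implicit hydrogens by atom environment:
  3 × C: 2 H each → 6
  3 × C (aromatic): no H
  1 × C: 3 H
  1 × C (aromatic): 1 H
  1 × C: no H
  1 × O: no H
  1 × O (charge -1): no H
  1 × S: 1 H
  1 × S (aromatic): no H
  Total hydrogens = 11.
Net charge -1.
Molecular formula: C9H11O2S2-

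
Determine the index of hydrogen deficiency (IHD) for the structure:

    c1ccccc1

Molecular formula from the SMILES: C6H6.
DoU = (2C + 2 + N − H − X)/2 = (2·6 + 2 + 0 − 6 − 0)/2 = 8/2 = 4.
(Structurally: 1 ring(s) + 3 π bond(s) = 4.)

4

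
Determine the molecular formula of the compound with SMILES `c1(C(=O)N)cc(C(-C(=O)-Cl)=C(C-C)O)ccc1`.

Heavy atoms from the SMILES: 12 C, 1 Cl, 1 N, 3 O.
Implicit hydrogens by atom environment:
  4 × C (aromatic): 1 H each → 4
  4 × C: no H
  2 × C (aromatic): no H
  2 × O: no H
  1 × C: 3 H
  1 × C: 2 H
  1 × Cl: no H
  1 × N: 2 H
  1 × O: 1 H
  Total hydrogens = 12.
Molecular formula: C12H12ClNO3

C12H12ClNO3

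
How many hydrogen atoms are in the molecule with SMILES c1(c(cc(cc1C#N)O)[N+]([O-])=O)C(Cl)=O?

3

Hydrogens are implicit in SMILES; fill each atom to its normal valence:
  4 × C (aromatic): no H
  2 × C (aromatic): 1 H each → 2
  2 × C: no H
  2 × O: no H
  1 × Cl: no H
  1 × N (charge +1): no H
  1 × N: no H
  1 × O: 1 H
  1 × O (charge -1): no H
  Total hydrogens = 3.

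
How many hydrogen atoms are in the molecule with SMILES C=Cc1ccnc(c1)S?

Hydrogens are implicit in SMILES; fill each atom to its normal valence:
  3 × C (aromatic): 1 H each → 3
  2 × C (aromatic): no H
  1 × C: 2 H
  1 × C: 1 H
  1 × N (aromatic): no H
  1 × S: 1 H
  Total hydrogens = 7.

7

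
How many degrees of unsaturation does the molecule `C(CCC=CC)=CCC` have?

Molecular formula from the SMILES: C9H16.
DoU = (2C + 2 + N − H − X)/2 = (2·9 + 2 + 0 − 16 − 0)/2 = 4/2 = 2.
(Structurally: 0 ring(s) + 2 π bond(s) = 2.)

2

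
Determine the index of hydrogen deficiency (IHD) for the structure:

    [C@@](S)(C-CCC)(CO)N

Molecular formula from the SMILES: C6H15NOS.
DoU = (2C + 2 + N − H − X)/2 = (2·6 + 2 + 1 − 15 − 0)/2 = 0/2 = 0.
(Structurally: 0 ring(s) + 0 π bond(s) = 0.)

0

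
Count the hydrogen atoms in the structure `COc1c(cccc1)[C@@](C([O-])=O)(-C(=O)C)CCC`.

17

Hydrogens are implicit in SMILES; fill each atom to its normal valence:
  4 × C (aromatic): 1 H each → 4
  3 × C: 3 H each → 9
  3 × C: no H
  3 × O: no H
  2 × C: 2 H each → 4
  2 × C (aromatic): no H
  1 × O (charge -1): no H
  Total hydrogens = 17.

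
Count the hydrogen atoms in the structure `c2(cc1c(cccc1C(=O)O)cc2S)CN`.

Hydrogens are implicit in SMILES; fill each atom to its normal valence:
  5 × C (aromatic): 1 H each → 5
  5 × C (aromatic): no H
  1 × C: 2 H
  1 × C: no H
  1 × N: 2 H
  1 × O: 1 H
  1 × O: no H
  1 × S: 1 H
  Total hydrogens = 11.

11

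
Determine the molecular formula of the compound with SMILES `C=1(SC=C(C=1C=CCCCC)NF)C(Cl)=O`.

Heavy atoms from the SMILES: 11 C, 1 Cl, 1 F, 1 N, 1 O, 1 S.
Implicit hydrogens by atom environment:
  3 × C: 2 H each → 6
  3 × C (aromatic): no H
  2 × C: 1 H each → 2
  1 × C: 3 H
  1 × C (aromatic): 1 H
  1 × C: no H
  1 × Cl: no H
  1 × F: no H
  1 × N: 1 H
  1 × O: no H
  1 × S (aromatic): no H
  Total hydrogens = 13.
Molecular formula: C11H13ClFNOS

C11H13ClFNOS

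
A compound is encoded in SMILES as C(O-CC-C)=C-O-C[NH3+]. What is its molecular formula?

C6H14NO2+

Heavy atoms from the SMILES: 6 C, 1 N, 2 O.
Implicit hydrogens by atom environment:
  3 × C: 2 H each → 6
  2 × C: 1 H each → 2
  2 × O: no H
  1 × C: 3 H
  1 × N (charge +1): 3 H
  Total hydrogens = 14.
Net charge +1.
Molecular formula: C6H14NO2+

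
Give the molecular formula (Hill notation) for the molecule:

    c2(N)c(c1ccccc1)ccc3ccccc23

C16H13N

Heavy atoms from the SMILES: 16 C, 1 N.
Implicit hydrogens by atom environment:
  11 × C (aromatic): 1 H each → 11
  5 × C (aromatic): no H
  1 × N: 2 H
  Total hydrogens = 13.
Molecular formula: C16H13N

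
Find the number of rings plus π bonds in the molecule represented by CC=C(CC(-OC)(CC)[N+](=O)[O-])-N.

Molecular formula from the SMILES: C8H16N2O3.
DoU = (2C + 2 + N − H − X)/2 = (2·8 + 2 + 2 − 16 − 0)/2 = 4/2 = 2.
(Structurally: 0 ring(s) + 2 π bond(s) = 2.)

2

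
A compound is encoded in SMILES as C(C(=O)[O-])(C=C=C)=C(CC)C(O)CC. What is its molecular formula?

Heavy atoms from the SMILES: 11 C, 3 O.
Implicit hydrogens by atom environment:
  4 × C: no H
  3 × C: 2 H each → 6
  2 × C: 3 H each → 6
  2 × C: 1 H each → 2
  1 × O: 1 H
  1 × O: no H
  1 × O (charge -1): no H
  Total hydrogens = 15.
Net charge -1.
Molecular formula: C11H15O3-

C11H15O3-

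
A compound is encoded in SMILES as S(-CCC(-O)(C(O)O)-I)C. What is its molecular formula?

C5H11IO3S

Heavy atoms from the SMILES: 5 C, 1 I, 3 O, 1 S.
Implicit hydrogens by atom environment:
  3 × O: 1 H each → 3
  2 × C: 2 H each → 4
  1 × C: 3 H
  1 × C: 1 H
  1 × C: no H
  1 × I: no H
  1 × S: no H
  Total hydrogens = 11.
Molecular formula: C5H11IO3S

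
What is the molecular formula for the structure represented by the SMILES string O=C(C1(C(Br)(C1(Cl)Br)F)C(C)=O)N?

C6H5Br2ClFNO2

Heavy atoms from the SMILES: 2 Br, 6 C, 1 Cl, 1 F, 1 N, 2 O.
Implicit hydrogens by atom environment:
  5 × C: no H
  2 × Br: no H
  2 × O: no H
  1 × C: 3 H
  1 × Cl: no H
  1 × F: no H
  1 × N: 2 H
  Total hydrogens = 5.
Molecular formula: C6H5Br2ClFNO2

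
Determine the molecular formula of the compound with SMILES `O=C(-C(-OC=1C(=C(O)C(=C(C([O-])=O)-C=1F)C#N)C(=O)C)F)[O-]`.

[C12H5F2NO7]2-

Heavy atoms from the SMILES: 12 C, 2 F, 1 N, 7 O.
Implicit hydrogens by atom environment:
  6 × C (aromatic): no H
  4 × C: no H
  4 × O: no H
  2 × F: no H
  2 × O (charge -1): no H
  1 × C: 3 H
  1 × C: 1 H
  1 × N: no H
  1 × O: 1 H
  Total hydrogens = 5.
Net charge -2.
Molecular formula: [C12H5F2NO7]2-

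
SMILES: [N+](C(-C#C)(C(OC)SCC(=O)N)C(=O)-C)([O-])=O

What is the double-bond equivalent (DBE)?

5

Molecular formula from the SMILES: C9H12N2O5S.
DoU = (2C + 2 + N − H − X)/2 = (2·9 + 2 + 2 − 12 − 0)/2 = 10/2 = 5.
(Structurally: 0 ring(s) + 5 π bond(s) = 5.)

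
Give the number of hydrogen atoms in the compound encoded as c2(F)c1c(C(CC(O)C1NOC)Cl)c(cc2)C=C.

Hydrogens are implicit in SMILES; fill each atom to its normal valence:
  4 × C: 1 H each → 4
  4 × C (aromatic): no H
  2 × C: 2 H each → 4
  2 × C (aromatic): 1 H each → 2
  1 × C: 3 H
  1 × Cl: no H
  1 × F: no H
  1 × N: 1 H
  1 × O: 1 H
  1 × O: no H
  Total hydrogens = 15.

15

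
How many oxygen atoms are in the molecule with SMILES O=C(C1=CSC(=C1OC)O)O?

4

The symbol for oxygen appears 4 times in the SMILES.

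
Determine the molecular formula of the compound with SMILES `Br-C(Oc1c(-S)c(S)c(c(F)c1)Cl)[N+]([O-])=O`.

Heavy atoms from the SMILES: 1 Br, 7 C, 1 Cl, 1 F, 1 N, 3 O, 2 S.
Implicit hydrogens by atom environment:
  5 × C (aromatic): no H
  2 × O: no H
  2 × S: 1 H each → 2
  1 × Br: no H
  1 × C (aromatic): 1 H
  1 × C: 1 H
  1 × Cl: no H
  1 × F: no H
  1 × N (charge +1): no H
  1 × O (charge -1): no H
  Total hydrogens = 4.
Molecular formula: C7H4BrClFNO3S2

C7H4BrClFNO3S2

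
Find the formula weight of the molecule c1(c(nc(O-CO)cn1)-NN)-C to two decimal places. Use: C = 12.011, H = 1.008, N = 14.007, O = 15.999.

Molecular formula: C6H10N4O2.
M = 6×12.011 + 10×1.008 + 4×14.007 + 2×15.999 = 170.17 g/mol.

170.17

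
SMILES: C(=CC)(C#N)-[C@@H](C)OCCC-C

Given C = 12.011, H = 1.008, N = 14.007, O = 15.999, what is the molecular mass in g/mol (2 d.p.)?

Molecular formula: C10H17NO.
M = 10×12.011 + 17×1.008 + 1×14.007 + 1×15.999 = 167.25 g/mol.

167.25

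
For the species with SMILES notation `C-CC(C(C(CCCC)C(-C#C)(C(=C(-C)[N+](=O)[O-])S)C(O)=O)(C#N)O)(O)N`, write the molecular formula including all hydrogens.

Heavy atoms from the SMILES: 17 C, 3 N, 6 O, 1 S.
Implicit hydrogens by atom environment:
  8 × C: no H
  4 × C: 2 H each → 8
  3 × C: 3 H each → 9
  3 × O: 1 H each → 3
  2 × C: 1 H each → 2
  2 × O: no H
  1 × N: 2 H
  1 × N (charge +1): no H
  1 × N: no H
  1 × O (charge -1): no H
  1 × S: 1 H
  Total hydrogens = 25.
Molecular formula: C17H25N3O6S

C17H25N3O6S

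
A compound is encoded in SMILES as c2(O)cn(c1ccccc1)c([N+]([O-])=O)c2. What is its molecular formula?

Heavy atoms from the SMILES: 10 C, 2 N, 3 O.
Implicit hydrogens by atom environment:
  7 × C (aromatic): 1 H each → 7
  3 × C (aromatic): no H
  1 × N (aromatic): no H
  1 × N (charge +1): no H
  1 × O: 1 H
  1 × O: no H
  1 × O (charge -1): no H
  Total hydrogens = 8.
Molecular formula: C10H8N2O3

C10H8N2O3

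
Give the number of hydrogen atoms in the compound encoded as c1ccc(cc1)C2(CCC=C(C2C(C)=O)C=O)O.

Hydrogens are implicit in SMILES; fill each atom to its normal valence:
  5 × C (aromatic): 1 H each → 5
  3 × C: 1 H each → 3
  3 × C: no H
  2 × C: 2 H each → 4
  2 × O: no H
  1 × C: 3 H
  1 × C (aromatic): no H
  1 × O: 1 H
  Total hydrogens = 16.

16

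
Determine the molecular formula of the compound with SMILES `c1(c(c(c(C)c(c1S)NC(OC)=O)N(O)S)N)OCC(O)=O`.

C11H15N3O6S2

Heavy atoms from the SMILES: 11 C, 3 N, 6 O, 2 S.
Implicit hydrogens by atom environment:
  6 × C (aromatic): no H
  4 × O: no H
  2 × C: 3 H each → 6
  2 × C: no H
  2 × O: 1 H each → 2
  2 × S: 1 H each → 2
  1 × C: 2 H
  1 × N: 2 H
  1 × N: 1 H
  1 × N: no H
  Total hydrogens = 15.
Molecular formula: C11H15N3O6S2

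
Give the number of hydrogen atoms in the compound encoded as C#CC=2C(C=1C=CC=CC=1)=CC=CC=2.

Hydrogens are implicit in SMILES; fill each atom to its normal valence:
  9 × C (aromatic): 1 H each → 9
  3 × C (aromatic): no H
  1 × C: 1 H
  1 × C: no H
  Total hydrogens = 10.

10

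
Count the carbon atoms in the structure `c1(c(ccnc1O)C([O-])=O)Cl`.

6

The symbol for carbon appears 6 times in the SMILES. Lowercase c denotes aromatic carbon and counts toward C.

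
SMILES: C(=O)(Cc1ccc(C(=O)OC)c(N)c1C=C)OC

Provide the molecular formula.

C13H15NO4

Heavy atoms from the SMILES: 13 C, 1 N, 4 O.
Implicit hydrogens by atom environment:
  4 × C (aromatic): no H
  4 × O: no H
  2 × C: 3 H each → 6
  2 × C: 2 H each → 4
  2 × C (aromatic): 1 H each → 2
  2 × C: no H
  1 × C: 1 H
  1 × N: 2 H
  Total hydrogens = 15.
Molecular formula: C13H15NO4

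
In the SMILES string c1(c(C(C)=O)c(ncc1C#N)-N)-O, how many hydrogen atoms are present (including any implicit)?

7

Hydrogens are implicit in SMILES; fill each atom to its normal valence:
  4 × C (aromatic): no H
  2 × C: no H
  1 × C: 3 H
  1 × C (aromatic): 1 H
  1 × N: 2 H
  1 × N (aromatic): no H
  1 × N: no H
  1 × O: 1 H
  1 × O: no H
  Total hydrogens = 7.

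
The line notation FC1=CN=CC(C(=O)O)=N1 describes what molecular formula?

C5H3FN2O2

Heavy atoms from the SMILES: 5 C, 1 F, 2 N, 2 O.
Implicit hydrogens by atom environment:
  2 × C (aromatic): 1 H each → 2
  2 × C (aromatic): no H
  2 × N (aromatic): no H
  1 × C: no H
  1 × F: no H
  1 × O: 1 H
  1 × O: no H
  Total hydrogens = 3.
Molecular formula: C5H3FN2O2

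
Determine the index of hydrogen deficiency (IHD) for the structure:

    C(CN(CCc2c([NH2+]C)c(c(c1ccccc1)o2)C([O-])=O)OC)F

Molecular formula from the SMILES: C17H21FN2O4.
DoU = (2C + 2 + N − H − X)/2 = (2·17 + 2 + 2 − 21 − 1)/2 = 16/2 = 8.
(Structurally: 2 ring(s) + 6 π bond(s) = 8.)

8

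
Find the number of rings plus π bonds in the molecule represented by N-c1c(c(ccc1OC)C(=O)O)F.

Molecular formula from the SMILES: C8H8FNO3.
DoU = (2C + 2 + N − H − X)/2 = (2·8 + 2 + 1 − 8 − 1)/2 = 10/2 = 5.
(Structurally: 1 ring(s) + 4 π bond(s) = 5.)

5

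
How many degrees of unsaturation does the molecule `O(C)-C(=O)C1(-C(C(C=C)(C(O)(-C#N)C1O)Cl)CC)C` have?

5

Molecular formula from the SMILES: C13H18ClNO4.
DoU = (2C + 2 + N − H − X)/2 = (2·13 + 2 + 1 − 18 − 1)/2 = 10/2 = 5.
(Structurally: 1 ring(s) + 4 π bond(s) = 5.)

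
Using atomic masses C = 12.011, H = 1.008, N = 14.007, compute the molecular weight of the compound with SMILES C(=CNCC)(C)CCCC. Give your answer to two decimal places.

Molecular formula: C9H19N.
M = 9×12.011 + 19×1.008 + 1×14.007 = 141.26 g/mol.

141.26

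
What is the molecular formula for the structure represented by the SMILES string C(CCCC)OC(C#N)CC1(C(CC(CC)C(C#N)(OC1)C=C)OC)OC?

C21H34N2O4

Heavy atoms from the SMILES: 21 C, 2 N, 4 O.
Implicit hydrogens by atom environment:
  9 × C: 2 H each → 18
  4 × C: 3 H each → 12
  4 × C: 1 H each → 4
  4 × C: no H
  4 × O: no H
  2 × N: no H
  Total hydrogens = 34.
Molecular formula: C21H34N2O4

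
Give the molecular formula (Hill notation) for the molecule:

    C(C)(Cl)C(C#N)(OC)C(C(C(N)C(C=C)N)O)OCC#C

C14H22ClN3O3

Heavy atoms from the SMILES: 14 C, 1 Cl, 3 N, 3 O.
Implicit hydrogens by atom environment:
  7 × C: 1 H each → 7
  3 × C: no H
  2 × C: 3 H each → 6
  2 × C: 2 H each → 4
  2 × N: 2 H each → 4
  2 × O: no H
  1 × Cl: no H
  1 × N: no H
  1 × O: 1 H
  Total hydrogens = 22.
Molecular formula: C14H22ClN3O3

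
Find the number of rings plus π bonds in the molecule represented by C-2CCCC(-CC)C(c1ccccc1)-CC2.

Molecular formula from the SMILES: C16H24.
DoU = (2C + 2 + N − H − X)/2 = (2·16 + 2 + 0 − 24 − 0)/2 = 10/2 = 5.
(Structurally: 2 ring(s) + 3 π bond(s) = 5.)

5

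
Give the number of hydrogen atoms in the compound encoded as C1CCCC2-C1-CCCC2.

18

Hydrogens are implicit in SMILES; fill each atom to its normal valence:
  8 × C: 2 H each → 16
  2 × C: 1 H each → 2
  Total hydrogens = 18.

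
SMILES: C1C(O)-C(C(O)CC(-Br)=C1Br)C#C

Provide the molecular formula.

C9H10Br2O2

Heavy atoms from the SMILES: 2 Br, 9 C, 2 O.
Implicit hydrogens by atom environment:
  4 × C: 1 H each → 4
  3 × C: no H
  2 × Br: no H
  2 × C: 2 H each → 4
  2 × O: 1 H each → 2
  Total hydrogens = 10.
Molecular formula: C9H10Br2O2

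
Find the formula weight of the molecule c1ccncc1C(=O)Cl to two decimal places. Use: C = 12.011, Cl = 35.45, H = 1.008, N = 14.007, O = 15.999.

Molecular formula: C6H4ClNO.
M = 6×12.011 + 1×35.45 + 4×1.008 + 1×14.007 + 1×15.999 = 141.55 g/mol.

141.55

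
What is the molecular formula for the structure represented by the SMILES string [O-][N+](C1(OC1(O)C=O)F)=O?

C3H2FNO5

Heavy atoms from the SMILES: 3 C, 1 F, 1 N, 5 O.
Implicit hydrogens by atom environment:
  3 × O: no H
  2 × C: no H
  1 × C: 1 H
  1 × F: no H
  1 × N (charge +1): no H
  1 × O: 1 H
  1 × O (charge -1): no H
  Total hydrogens = 2.
Molecular formula: C3H2FNO5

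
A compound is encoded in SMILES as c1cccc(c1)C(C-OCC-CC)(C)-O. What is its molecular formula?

C13H20O2

Heavy atoms from the SMILES: 13 C, 2 O.
Implicit hydrogens by atom environment:
  5 × C (aromatic): 1 H each → 5
  4 × C: 2 H each → 8
  2 × C: 3 H each → 6
  1 × C: no H
  1 × C (aromatic): no H
  1 × O: 1 H
  1 × O: no H
  Total hydrogens = 20.
Molecular formula: C13H20O2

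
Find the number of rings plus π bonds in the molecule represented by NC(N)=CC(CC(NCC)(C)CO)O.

1

Molecular formula from the SMILES: C9H21N3O2.
DoU = (2C + 2 + N − H − X)/2 = (2·9 + 2 + 3 − 21 − 0)/2 = 2/2 = 1.
(Structurally: 0 ring(s) + 1 π bond(s) = 1.)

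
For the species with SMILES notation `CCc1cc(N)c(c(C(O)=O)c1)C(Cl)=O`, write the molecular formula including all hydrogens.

Heavy atoms from the SMILES: 10 C, 1 Cl, 1 N, 3 O.
Implicit hydrogens by atom environment:
  4 × C (aromatic): no H
  2 × C (aromatic): 1 H each → 2
  2 × C: no H
  2 × O: no H
  1 × C: 3 H
  1 × C: 2 H
  1 × Cl: no H
  1 × N: 2 H
  1 × O: 1 H
  Total hydrogens = 10.
Molecular formula: C10H10ClNO3

C10H10ClNO3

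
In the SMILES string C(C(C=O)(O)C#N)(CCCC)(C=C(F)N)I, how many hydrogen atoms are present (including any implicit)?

Hydrogens are implicit in SMILES; fill each atom to its normal valence:
  4 × C: no H
  3 × C: 2 H each → 6
  2 × C: 1 H each → 2
  1 × C: 3 H
  1 × F: no H
  1 × I: no H
  1 × N: 2 H
  1 × N: no H
  1 × O: 1 H
  1 × O: no H
  Total hydrogens = 14.

14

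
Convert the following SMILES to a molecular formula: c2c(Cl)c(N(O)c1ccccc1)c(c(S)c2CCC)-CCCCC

Heavy atoms from the SMILES: 20 C, 1 Cl, 1 N, 1 O, 1 S.
Implicit hydrogens by atom environment:
  6 × C: 2 H each → 12
  6 × C (aromatic): 1 H each → 6
  6 × C (aromatic): no H
  2 × C: 3 H each → 6
  1 × Cl: no H
  1 × N: no H
  1 × O: 1 H
  1 × S: 1 H
  Total hydrogens = 26.
Molecular formula: C20H26ClNOS

C20H26ClNOS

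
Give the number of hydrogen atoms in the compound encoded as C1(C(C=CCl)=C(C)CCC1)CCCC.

21

Hydrogens are implicit in SMILES; fill each atom to its normal valence:
  6 × C: 2 H each → 12
  3 × C: 1 H each → 3
  2 × C: 3 H each → 6
  2 × C: no H
  1 × Cl: no H
  Total hydrogens = 21.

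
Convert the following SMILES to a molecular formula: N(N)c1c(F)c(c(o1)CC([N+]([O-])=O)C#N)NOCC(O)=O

C9H10FN5O6

Heavy atoms from the SMILES: 9 C, 1 F, 5 N, 6 O.
Implicit hydrogens by atom environment:
  4 × C (aromatic): no H
  3 × O: no H
  2 × C: 2 H each → 4
  2 × C: no H
  2 × N: 1 H each → 2
  1 × C: 1 H
  1 × F: no H
  1 × N: 2 H
  1 × N: no H
  1 × N (charge +1): no H
  1 × O: 1 H
  1 × O (aromatic): no H
  1 × O (charge -1): no H
  Total hydrogens = 10.
Molecular formula: C9H10FN5O6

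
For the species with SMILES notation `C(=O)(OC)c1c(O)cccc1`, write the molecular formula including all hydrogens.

Heavy atoms from the SMILES: 8 C, 3 O.
Implicit hydrogens by atom environment:
  4 × C (aromatic): 1 H each → 4
  2 × C (aromatic): no H
  2 × O: no H
  1 × C: 3 H
  1 × C: no H
  1 × O: 1 H
  Total hydrogens = 8.
Molecular formula: C8H8O3

C8H8O3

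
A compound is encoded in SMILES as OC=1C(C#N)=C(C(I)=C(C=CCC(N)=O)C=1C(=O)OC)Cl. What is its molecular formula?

C13H10ClIN2O4

Heavy atoms from the SMILES: 13 C, 1 Cl, 1 I, 2 N, 4 O.
Implicit hydrogens by atom environment:
  6 × C (aromatic): no H
  3 × C: no H
  3 × O: no H
  2 × C: 1 H each → 2
  1 × C: 3 H
  1 × C: 2 H
  1 × Cl: no H
  1 × I: no H
  1 × N: 2 H
  1 × N: no H
  1 × O: 1 H
  Total hydrogens = 10.
Molecular formula: C13H10ClIN2O4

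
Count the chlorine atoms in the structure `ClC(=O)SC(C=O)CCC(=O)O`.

1

The symbol for chlorine appears 1 time in the SMILES.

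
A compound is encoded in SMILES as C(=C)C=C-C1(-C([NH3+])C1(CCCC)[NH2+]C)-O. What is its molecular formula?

Heavy atoms from the SMILES: 12 C, 2 N, 1 O.
Implicit hydrogens by atom environment:
  4 × C: 2 H each → 8
  4 × C: 1 H each → 4
  2 × C: 3 H each → 6
  2 × C: no H
  1 × N (charge +1): 3 H
  1 × N (charge +1): 2 H
  1 × O: 1 H
  Total hydrogens = 24.
Net charge +2.
Molecular formula: [C12H24N2O]2+

[C12H24N2O]2+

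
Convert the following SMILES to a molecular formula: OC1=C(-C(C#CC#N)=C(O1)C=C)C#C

Heavy atoms from the SMILES: 11 C, 1 N, 2 O.
Implicit hydrogens by atom environment:
  4 × C (aromatic): no H
  4 × C: no H
  2 × C: 1 H each → 2
  1 × C: 2 H
  1 × N: no H
  1 × O: 1 H
  1 × O (aromatic): no H
  Total hydrogens = 5.
Molecular formula: C11H5NO2

C11H5NO2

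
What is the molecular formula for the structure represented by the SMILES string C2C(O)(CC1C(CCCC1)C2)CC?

Heavy atoms from the SMILES: 12 C, 1 O.
Implicit hydrogens by atom environment:
  8 × C: 2 H each → 16
  2 × C: 1 H each → 2
  1 × C: 3 H
  1 × C: no H
  1 × O: 1 H
  Total hydrogens = 22.
Molecular formula: C12H22O

C12H22O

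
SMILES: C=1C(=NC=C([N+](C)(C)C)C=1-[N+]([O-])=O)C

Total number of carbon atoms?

The symbol for carbon appears 9 times in the SMILES.

9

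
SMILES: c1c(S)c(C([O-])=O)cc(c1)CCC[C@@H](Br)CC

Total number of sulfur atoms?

1

The symbol for sulfur appears 1 time in the SMILES.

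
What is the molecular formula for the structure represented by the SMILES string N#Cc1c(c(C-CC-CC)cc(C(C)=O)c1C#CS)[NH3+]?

C16H19N2OS+

Heavy atoms from the SMILES: 16 C, 2 N, 1 O, 1 S.
Implicit hydrogens by atom environment:
  5 × C (aromatic): no H
  4 × C: 2 H each → 8
  4 × C: no H
  2 × C: 3 H each → 6
  1 × C (aromatic): 1 H
  1 × N (charge +1): 3 H
  1 × N: no H
  1 × O: no H
  1 × S: 1 H
  Total hydrogens = 19.
Net charge +1.
Molecular formula: C16H19N2OS+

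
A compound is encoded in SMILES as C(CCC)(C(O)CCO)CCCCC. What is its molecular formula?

C12H26O2

Heavy atoms from the SMILES: 12 C, 2 O.
Implicit hydrogens by atom environment:
  8 × C: 2 H each → 16
  2 × C: 3 H each → 6
  2 × C: 1 H each → 2
  2 × O: 1 H each → 2
  Total hydrogens = 26.
Molecular formula: C12H26O2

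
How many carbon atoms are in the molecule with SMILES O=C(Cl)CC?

The symbol for carbon appears 3 times in the SMILES. (Cl is a single chlorine, not C + l.)

3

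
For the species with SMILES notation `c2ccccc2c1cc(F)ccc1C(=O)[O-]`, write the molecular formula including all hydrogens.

C13H8FO2-

Heavy atoms from the SMILES: 13 C, 1 F, 2 O.
Implicit hydrogens by atom environment:
  8 × C (aromatic): 1 H each → 8
  4 × C (aromatic): no H
  1 × C: no H
  1 × F: no H
  1 × O: no H
  1 × O (charge -1): no H
  Total hydrogens = 8.
Net charge -1.
Molecular formula: C13H8FO2-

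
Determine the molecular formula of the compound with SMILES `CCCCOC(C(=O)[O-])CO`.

Heavy atoms from the SMILES: 7 C, 4 O.
Implicit hydrogens by atom environment:
  4 × C: 2 H each → 8
  2 × O: no H
  1 × C: 3 H
  1 × C: 1 H
  1 × C: no H
  1 × O: 1 H
  1 × O (charge -1): no H
  Total hydrogens = 13.
Net charge -1.
Molecular formula: C7H13O4-

C7H13O4-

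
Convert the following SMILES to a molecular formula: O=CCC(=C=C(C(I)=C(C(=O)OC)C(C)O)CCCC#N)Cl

C15H17ClINO4

Heavy atoms from the SMILES: 15 C, 1 Cl, 1 I, 1 N, 4 O.
Implicit hydrogens by atom environment:
  7 × C: no H
  4 × C: 2 H each → 8
  3 × O: no H
  2 × C: 3 H each → 6
  2 × C: 1 H each → 2
  1 × Cl: no H
  1 × I: no H
  1 × N: no H
  1 × O: 1 H
  Total hydrogens = 17.
Molecular formula: C15H17ClINO4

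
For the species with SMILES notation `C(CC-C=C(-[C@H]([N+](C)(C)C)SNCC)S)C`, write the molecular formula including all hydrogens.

C12H27N2S2+

Heavy atoms from the SMILES: 12 C, 2 N, 2 S.
Implicit hydrogens by atom environment:
  5 × C: 3 H each → 15
  4 × C: 2 H each → 8
  2 × C: 1 H each → 2
  1 × C: no H
  1 × N: 1 H
  1 × N (charge +1): no H
  1 × S: 1 H
  1 × S: no H
  Total hydrogens = 27.
Net charge +1.
Molecular formula: C12H27N2S2+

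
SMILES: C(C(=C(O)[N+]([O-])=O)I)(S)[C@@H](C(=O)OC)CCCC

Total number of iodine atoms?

The symbol for iodine appears 1 time in the SMILES.

1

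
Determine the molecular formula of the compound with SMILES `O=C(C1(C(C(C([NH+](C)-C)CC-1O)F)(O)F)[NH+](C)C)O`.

Heavy atoms from the SMILES: 11 C, 2 F, 2 N, 4 O.
Implicit hydrogens by atom environment:
  4 × C: 3 H each → 12
  3 × C: 1 H each → 3
  3 × C: no H
  3 × O: 1 H each → 3
  2 × F: no H
  2 × N (charge +1): 1 H each → 2
  1 × C: 2 H
  1 × O: no H
  Total hydrogens = 22.
Net charge +2.
Molecular formula: [C11H22F2N2O4]2+

[C11H22F2N2O4]2+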